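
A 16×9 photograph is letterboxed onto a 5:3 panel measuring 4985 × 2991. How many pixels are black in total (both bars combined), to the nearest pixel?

931883 pixels

16×9 (1.778) > 5:3 (1.667), so the photograph fills the width.
That makes the image 2804.0625 px tall (4985 × 9/16).
Leftover height: 2991 − 2804.0625 = 186.9375 px.
That's 186.9375 × 4985 ≈ 931883 black pixels.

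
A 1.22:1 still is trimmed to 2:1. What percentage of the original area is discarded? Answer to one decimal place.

39.0%

2:1 is wider than 1.22:1, so the crop keeps the full width and trims the height.
(1.220)/(2.000) ≈ 0.610 of the area survives, leaving 39.00% discarded.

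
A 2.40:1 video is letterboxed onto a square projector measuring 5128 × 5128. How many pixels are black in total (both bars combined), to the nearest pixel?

Since 2.400 > 1.000, the video is width-limited.
The video is 5128 / 2.400 ≈ 2136.6667 px tall.
5128 − 2136.6667 = 2991.3333 px of bars.
That's 2991.3333 × 5128 ≈ 15339557 black pixels.

15339557 pixels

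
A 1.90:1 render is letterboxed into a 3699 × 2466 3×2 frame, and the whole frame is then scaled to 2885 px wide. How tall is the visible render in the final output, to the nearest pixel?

Fitted into 3699×2466, the render spans the width; its height is 3699 / 1.900 ≈ 1946.84 px.
The frame scales by 2885/3699 = 0.7799; 1946.84 × 0.7799 ≈ 1518.42 px.

1518 px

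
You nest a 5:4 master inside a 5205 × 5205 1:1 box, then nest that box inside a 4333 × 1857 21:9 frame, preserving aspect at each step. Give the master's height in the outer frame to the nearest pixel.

1486 px

5:4 in 5205×5205: fills the width, so the master is 5205.00 × 4164.00.
Second fit — the 1:1 canvas into 4333×1857 spans the height: 1857.00 × 1857.00 (×0.3568 from 5205×5205).
So the master's height is 4164.00 × 0.3568 ≈ 1485.60.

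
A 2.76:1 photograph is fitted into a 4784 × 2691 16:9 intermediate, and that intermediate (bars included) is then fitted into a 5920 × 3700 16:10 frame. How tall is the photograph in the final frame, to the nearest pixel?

First fit — 2.76:1 into 4784×2691 spans the width: 4784.00 × 1733.33.
Second fit — the 16:9 canvas into 5920×3700 spans the width: 5920.00 × 3330.00 (×1.2375 from 4784×2691).
Applying the same ×1.2375: 1733.33 → 2144.93.

2145 px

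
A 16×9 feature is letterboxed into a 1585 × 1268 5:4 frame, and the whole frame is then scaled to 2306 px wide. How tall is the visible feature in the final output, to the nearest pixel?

1297 px

Fitted into 1585×1268, the feature spans the width; its height is 1585 × 9/16 ≈ 891.56 px.
Scaling 1585 → 2306 is ×1.4549, so the height becomes 891.56 × 1.4549 ≈ 1297.12 px.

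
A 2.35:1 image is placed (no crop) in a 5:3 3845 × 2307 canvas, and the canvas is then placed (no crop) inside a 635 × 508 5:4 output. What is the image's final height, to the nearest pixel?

270 px

Inside the 3845×2307 canvas the image is width-limited at 3845.00 × 1636.17.
The 5:3 canvas is width-limited in 635×508, giving 635.00 × 381.00; scale factor 0.1651.
So the image's height is 1636.17 × 0.1651 ≈ 270.21.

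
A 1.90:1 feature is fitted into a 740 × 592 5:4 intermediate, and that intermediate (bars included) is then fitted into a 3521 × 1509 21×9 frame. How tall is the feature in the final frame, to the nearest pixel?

First fit — 1.90:1 into 740×592 spans the width: 740.00 × 389.47.
Second fit — the 5:4 canvas into 3521×1509 spans the height: 1886.25 × 1509.00 (×2.5490 from 740×592).
The feature scales with it: height 389.47 × 2.5490 ≈ 992.76.

993 px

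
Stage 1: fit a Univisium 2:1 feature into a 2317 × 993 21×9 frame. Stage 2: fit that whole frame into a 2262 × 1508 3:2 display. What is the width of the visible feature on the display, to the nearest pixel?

1939 px

Inside the 2317×993 canvas the feature is height-limited at 1986.00 × 993.00.
The 21×9 canvas is width-limited in 2262×1508, giving 2262.00 × 969.43; scale factor 0.9763.
The feature scales with it: width 1986.00 × 0.9763 ≈ 1938.86.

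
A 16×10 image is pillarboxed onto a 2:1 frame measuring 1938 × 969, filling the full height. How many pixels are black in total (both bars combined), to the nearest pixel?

375584 pixels

That makes the image 1550.4000 px wide (969 × 16/10).
Black = 1938 − 1550.4000 = 387.6000 px.
That's 387.6000 × 969 ≈ 375584 black pixels.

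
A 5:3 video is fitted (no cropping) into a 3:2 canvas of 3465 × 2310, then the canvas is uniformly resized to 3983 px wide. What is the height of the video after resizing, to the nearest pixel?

Fitted into 3465×2310, the video spans the width; its height is 3465 × 3/5 ≈ 2079.00 px.
Resizing to 3983 px wide multiplies everything by 1.1495: 2079.00 → 2389.80 px.

2390 px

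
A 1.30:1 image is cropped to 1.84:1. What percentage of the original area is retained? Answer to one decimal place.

70.7%

1.84:1 is wider than 1.30:1, so the crop keeps the full width and trims the height.
(1.300)/(1.840) ≈ 0.707 of the area survives.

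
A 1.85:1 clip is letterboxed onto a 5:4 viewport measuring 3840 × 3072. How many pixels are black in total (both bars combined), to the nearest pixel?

1.85:1 is wider than 5:4, so it spans the full width.
The clip is 3840 / 1.850 ≈ 2075.6757 px tall.
Leftover height: 3072 − 2075.6757 = 996.3243 px.
Across the 3840-px span: 996.3243 × 3840 ≈ 3825885 px.

3825885 pixels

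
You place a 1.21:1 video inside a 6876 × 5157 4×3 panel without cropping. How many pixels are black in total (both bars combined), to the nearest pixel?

Since 1.210 < 1.333, the video is height-limited.
The video is 5157 × 1.210 ≈ 6239.9700 px wide.
6876 − 6239.9700 = 636.0300 px of bars.
That's 636.0300 × 5157 ≈ 3280007 black pixels.

3280007 pixels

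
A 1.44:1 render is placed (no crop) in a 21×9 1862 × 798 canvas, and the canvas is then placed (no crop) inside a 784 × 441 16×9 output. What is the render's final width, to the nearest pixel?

1.44:1 in 1862×798: fills the height, so the render is 1149.12 × 798.00.
The 21×9 canvas is width-limited in 784×441, giving 784.00 × 336.00; scale factor 0.4211.
The render scales with it: width 1149.12 × 0.4211 ≈ 483.84.

484 px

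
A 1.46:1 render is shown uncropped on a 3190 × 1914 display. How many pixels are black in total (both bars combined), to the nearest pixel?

Since 1.460 < 1.667, the render is height-limited.
The render is 1914 × 1.460 ≈ 2794.4400 px wide.
Black = 3190 − 2794.4400 = 395.5600 px.
Across the 1914-px span: 395.5600 × 1914 ≈ 757102 px.

757102 pixels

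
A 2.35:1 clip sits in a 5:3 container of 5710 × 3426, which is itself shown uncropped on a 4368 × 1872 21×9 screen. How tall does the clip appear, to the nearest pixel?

1328 px

Inside the 5710×3426 canvas the clip is width-limited at 5710.00 × 2429.79.
The 5:3 canvas is height-limited in 4368×1872, giving 3120.00 × 1872.00; scale factor 0.5464.
The clip scales with it: height 2429.79 × 0.5464 ≈ 1327.66.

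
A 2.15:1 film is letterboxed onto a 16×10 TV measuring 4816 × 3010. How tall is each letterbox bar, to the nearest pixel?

385 px

2.15:1 (2.150) > 16×10 (1.600), so the film fills the width.
The film is 4816 / 2.150 ≈ 2240.00 px tall.
3010 − 2240.00 = 770.00 px of bars (385.00 each).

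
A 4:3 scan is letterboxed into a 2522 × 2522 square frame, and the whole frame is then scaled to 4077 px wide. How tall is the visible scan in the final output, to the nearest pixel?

At 2522×2522 the scan is width-limited, so height = 2522 × 3/4 ≈ 1891.50 px.
Scaling 2522 → 4077 is ×1.6166, so the height becomes 1891.50 × 1.6166 ≈ 3057.75 px.

3058 px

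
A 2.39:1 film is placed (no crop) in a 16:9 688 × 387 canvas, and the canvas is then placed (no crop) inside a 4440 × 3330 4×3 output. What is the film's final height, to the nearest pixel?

2.39:1 in 688×387: fills the width, so the film is 688.00 × 287.87.
16:9 in 4440×3330: fills the width, so the intermediate becomes 4440.00 × 2497.50 — a scale of ×6.4535.
So the film's height is 287.87 × 6.4535 ≈ 1857.74.

1858 px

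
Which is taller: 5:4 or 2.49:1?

5:4 = 1.25 and 2.49; 2.49 > 1.25. The smaller width-to-height ratio is the taller frame.

5:4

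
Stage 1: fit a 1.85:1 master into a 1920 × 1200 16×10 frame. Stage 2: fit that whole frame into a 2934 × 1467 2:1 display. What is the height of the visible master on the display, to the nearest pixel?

1.85:1 in 1920×1200: fills the width, so the master is 1920.00 × 1037.84.
The 16×10 canvas is height-limited in 2934×1467, giving 2347.20 × 1467.00; scale factor 1.2225.
So the master's height is 1037.84 × 1.2225 ≈ 1268.76.

1269 px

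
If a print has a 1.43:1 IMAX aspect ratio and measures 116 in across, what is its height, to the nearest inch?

81 in

116 / 1.430 = 81.12.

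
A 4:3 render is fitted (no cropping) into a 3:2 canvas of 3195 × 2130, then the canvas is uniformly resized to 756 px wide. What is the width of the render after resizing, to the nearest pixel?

672 px

At 3195×2130 the render is height-limited, so width = 2130 × 4/3 ≈ 2840.00 px.
The frame scales by 756/3195 = 0.2366; 2840.00 × 0.2366 ≈ 672.00 px.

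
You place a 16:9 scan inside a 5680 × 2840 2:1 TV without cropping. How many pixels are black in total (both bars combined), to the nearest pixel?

Since 1.778 < 2.000, the scan is height-limited.
That makes the image 5048.8889 px wide (2840 × 16/9).
5680 − 5048.8889 = 631.1111 px of bars.
That's 631.1111 × 2840 ≈ 1792356 black pixels.

1792356 pixels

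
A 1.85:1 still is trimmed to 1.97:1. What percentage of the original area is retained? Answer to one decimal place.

1.97:1 is wider than 1.85:1, so the crop keeps the full width and trims the height.
Fraction kept = (1.850)/(1.970) ≈ 93.91%.

93.9%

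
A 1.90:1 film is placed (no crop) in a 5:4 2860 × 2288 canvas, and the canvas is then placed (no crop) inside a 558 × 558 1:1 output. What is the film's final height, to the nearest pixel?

294 px

Inside the 2860×2288 canvas the film is width-limited at 2860.00 × 1505.26.
The 5:4 canvas is width-limited in 558×558, giving 558.00 × 446.40; scale factor 0.1951.
The film scales with it: height 1505.26 × 0.1951 ≈ 293.68.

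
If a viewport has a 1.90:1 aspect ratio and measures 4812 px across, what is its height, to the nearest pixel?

2533 px

At 1.90:1, 4812 / 1.900 ≈ 2532.63.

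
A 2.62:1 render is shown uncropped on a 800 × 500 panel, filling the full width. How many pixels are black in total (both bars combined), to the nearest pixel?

Content height = 800 / 2.620 ≈ 305.3435 px.
Black = 500 − 305.3435 = 194.6565 px.
Bar area = 194.6565 × 800 ≈ 155725 px.

155725 pixels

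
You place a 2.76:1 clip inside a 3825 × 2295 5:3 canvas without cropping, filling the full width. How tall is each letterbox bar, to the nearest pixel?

Content height = 3825 / 2.760 ≈ 1385.87 px.
2295 − 1385.87 = 909.13 px of bars (454.57 each).

455 px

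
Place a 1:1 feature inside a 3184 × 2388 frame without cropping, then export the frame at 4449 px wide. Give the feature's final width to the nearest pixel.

At 3184×2388 the feature is height-limited, so width = 2388 × 1/1 ≈ 2388.00 px.
The frame scales by 4449/3184 = 1.3973; 2388.00 × 1.3973 ≈ 3336.75 px.

3337 px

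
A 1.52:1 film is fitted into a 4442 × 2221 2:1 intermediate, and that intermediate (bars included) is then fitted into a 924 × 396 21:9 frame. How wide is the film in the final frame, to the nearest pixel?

First fit — 1.52:1 into 4442×2221 spans the height: 3375.92 × 2221.00.
Second fit — the 2:1 canvas into 924×396 spans the height: 792.00 × 396.00 (×0.1783 from 4442×2221).
Applying the same ×0.1783: 3375.92 → 601.92.

602 px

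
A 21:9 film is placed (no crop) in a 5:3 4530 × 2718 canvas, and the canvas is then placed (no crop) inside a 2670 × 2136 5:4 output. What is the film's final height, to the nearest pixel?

First fit — 21:9 into 4530×2718 spans the width: 4530.00 × 1941.43.
5:3 in 2670×2136: fills the width, so the intermediate becomes 2670.00 × 1602.00 — a scale of ×0.5894.
So the film's height is 1941.43 × 0.5894 ≈ 1144.29.

1144 px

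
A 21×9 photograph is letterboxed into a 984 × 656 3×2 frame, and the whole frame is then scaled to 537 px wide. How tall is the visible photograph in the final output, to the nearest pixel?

230 px

In the 984×656 frame the photograph fills the width: height = 984 × 9/21 ≈ 421.71 px.
The frame scales by 537/984 = 0.5457; 421.71 × 0.5457 ≈ 230.14 px.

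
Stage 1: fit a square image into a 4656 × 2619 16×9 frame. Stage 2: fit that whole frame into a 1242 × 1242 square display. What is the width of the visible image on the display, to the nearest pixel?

First fit — square into 4656×2619 spans the height: 2619.00 × 2619.00.
16×9 in 1242×1242: fills the width, so the intermediate becomes 1242.00 × 698.62 — a scale of ×0.2668.
Applying the same ×0.2668: 2619.00 → 698.62.

699 px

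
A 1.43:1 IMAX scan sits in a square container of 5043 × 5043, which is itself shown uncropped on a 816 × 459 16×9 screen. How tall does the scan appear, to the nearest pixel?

321 px

1.43:1 IMAX in 5043×5043: fills the width, so the scan is 5043.00 × 3526.57.
The square canvas is height-limited in 816×459, giving 459.00 × 459.00; scale factor 0.0910.
Applying the same ×0.0910: 3526.57 → 320.98.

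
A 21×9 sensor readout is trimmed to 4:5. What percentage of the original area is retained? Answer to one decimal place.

4:5 is narrower than 21×9, so the crop keeps the full height and trims the width.
(0.800)/(2.333) ≈ 0.343 of the area survives.

34.3%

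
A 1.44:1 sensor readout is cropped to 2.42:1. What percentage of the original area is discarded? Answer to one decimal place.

40.5%

The width stays; only height is cut (since 2.42:1 is wider than 1.44:1).
Area ratio = (1.440)/(2.420) = 59.50%; the remaining 40.50% is cropped out.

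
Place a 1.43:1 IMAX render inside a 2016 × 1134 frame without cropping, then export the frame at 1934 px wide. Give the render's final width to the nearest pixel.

1556 px

Fitted into 2016×1134, the render spans the height; its width is 1134 × 1.430 ≈ 1621.62 px.
The frame scales by 1934/2016 = 0.9593; 1621.62 × 0.9593 ≈ 1555.66 px.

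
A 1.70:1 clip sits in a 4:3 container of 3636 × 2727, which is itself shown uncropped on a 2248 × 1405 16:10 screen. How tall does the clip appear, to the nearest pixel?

1.70:1 in 3636×2727: fills the width, so the clip is 3636.00 × 2138.82.
Second fit — the 4:3 canvas into 2248×1405 spans the height: 1873.33 × 1405.00 (×0.5152 from 3636×2727).
Applying the same ×0.5152: 2138.82 → 1101.96.

1102 px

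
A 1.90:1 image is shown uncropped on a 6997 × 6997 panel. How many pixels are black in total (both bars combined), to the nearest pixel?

23190636 pixels

1.90:1 (1.900) > square (1.000), so the image fills the width.
The image is 6997 / 1.900 ≈ 3682.6316 px tall.
6997 − 3682.6316 = 3314.3684 px of bars.
Bar area = 3314.3684 × 6997 ≈ 23190636 px.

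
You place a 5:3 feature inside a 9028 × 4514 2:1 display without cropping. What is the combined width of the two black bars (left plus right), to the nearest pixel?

1505 px

5:3 (1.667) < 2:1 (2.000), so the feature fills the height.
The feature is 4514 × 5/3 ≈ 7523.33 px wide.
9028 − 7523.33 = 1504.67 px of bars.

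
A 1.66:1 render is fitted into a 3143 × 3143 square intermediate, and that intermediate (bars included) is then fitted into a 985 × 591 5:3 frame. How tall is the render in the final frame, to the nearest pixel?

356 px

1.66:1 in 3143×3143: fills the width, so the render is 3143.00 × 1893.37.
Second fit — the square canvas into 985×591 spans the height: 591.00 × 591.00 (×0.1880 from 3143×3143).
So the render's height is 1893.37 × 0.1880 ≈ 356.02.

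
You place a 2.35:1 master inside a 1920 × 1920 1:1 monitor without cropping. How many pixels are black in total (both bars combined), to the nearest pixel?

2117719 pixels

Since 2.350 > 1.000, the master is width-limited.
That makes the image 817.0213 px tall (1920 / 2.350).
Leftover height: 1920 − 817.0213 = 1102.9787 px.
That's 1102.9787 × 1920 ≈ 2117719 black pixels.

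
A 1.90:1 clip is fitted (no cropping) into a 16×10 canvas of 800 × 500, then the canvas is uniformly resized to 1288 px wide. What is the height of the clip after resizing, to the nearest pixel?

At 800×500 the clip is width-limited, so height = 800 / 1.900 ≈ 421.05 px.
Scaling 800 → 1288 is ×1.6100, so the height becomes 421.05 × 1.6100 ≈ 677.89 px.

678 px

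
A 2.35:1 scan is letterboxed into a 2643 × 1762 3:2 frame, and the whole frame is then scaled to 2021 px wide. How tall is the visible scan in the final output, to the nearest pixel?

Fitted into 2643×1762, the scan spans the width; its height is 2643 / 2.350 ≈ 1124.68 px.
Resizing to 2021 px wide multiplies everything by 0.7647: 1124.68 → 860.00 px.

860 px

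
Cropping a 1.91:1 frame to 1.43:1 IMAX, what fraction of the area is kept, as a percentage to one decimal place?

74.9%

1.43:1 IMAX is narrower than 1.91:1, so the crop keeps the full height and trims the width.
Area ratio = (1.430)/(1.910) = 74.87% retained.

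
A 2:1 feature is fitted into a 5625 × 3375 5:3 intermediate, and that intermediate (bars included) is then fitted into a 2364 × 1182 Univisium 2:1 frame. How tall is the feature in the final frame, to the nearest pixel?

Inside the 5625×3375 canvas the feature is width-limited at 5625.00 × 2812.50.
5:3 in 2364×1182: fills the height, so the intermediate becomes 1970.00 × 1182.00 — a scale of ×0.3502.
Applying the same ×0.3502: 2812.50 → 985.00.

985 px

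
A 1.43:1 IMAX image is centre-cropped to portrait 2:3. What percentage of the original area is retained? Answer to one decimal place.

portrait 2:3 is narrower than 1.43:1 IMAX, so the crop keeps the full height and trims the width.
(0.667)/(1.430) ≈ 0.466 of the area survives.

46.6%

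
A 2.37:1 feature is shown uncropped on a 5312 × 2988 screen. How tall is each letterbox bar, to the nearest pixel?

2.37:1 is wider than 16×9, so it spans the full width.
Content height = 5312 / 2.370 ≈ 2241.35 px.
2988 − 2241.35 = 746.65 px of bars (373.32 each).

373 px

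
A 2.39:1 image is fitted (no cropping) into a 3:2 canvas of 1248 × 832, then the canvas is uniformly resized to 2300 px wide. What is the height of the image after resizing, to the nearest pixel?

962 px

In the 1248×832 frame the image fills the width: height = 1248 / 2.390 ≈ 522.18 px.
The frame scales by 2300/1248 = 1.8429; 522.18 × 1.8429 ≈ 962.34 px.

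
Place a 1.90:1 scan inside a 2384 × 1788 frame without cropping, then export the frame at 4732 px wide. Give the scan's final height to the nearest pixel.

In the 2384×1788 frame the scan fills the width: height = 2384 / 1.900 ≈ 1254.74 px.
Scaling 2384 → 4732 is ×1.9849, so the height becomes 1254.74 × 1.9849 ≈ 2490.53 px.

2491 px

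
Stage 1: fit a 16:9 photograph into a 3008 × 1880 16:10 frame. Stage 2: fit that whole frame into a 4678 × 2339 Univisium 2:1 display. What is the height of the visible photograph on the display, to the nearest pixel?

16:9 in 3008×1880: fills the width, so the photograph is 3008.00 × 1692.00.
Second fit — the 16:10 canvas into 4678×2339 spans the height: 3742.40 × 2339.00 (×1.2441 from 3008×1880).
The photograph scales with it: height 1692.00 × 1.2441 ≈ 2105.10.

2105 px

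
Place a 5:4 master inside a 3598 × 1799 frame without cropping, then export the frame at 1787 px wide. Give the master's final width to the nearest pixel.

At 3598×1799 the master is height-limited, so width = 1799 × 5/4 ≈ 2248.75 px.
The frame scales by 1787/3598 = 0.4967; 2248.75 × 0.4967 ≈ 1116.88 px.

1117 px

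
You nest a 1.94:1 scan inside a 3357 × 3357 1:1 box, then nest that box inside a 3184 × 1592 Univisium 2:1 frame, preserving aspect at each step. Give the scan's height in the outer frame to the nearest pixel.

Inside the 3357×3357 canvas the scan is width-limited at 3357.00 × 1730.41.
1:1 in 3184×1592: fills the height, so the intermediate becomes 1592.00 × 1592.00 — a scale of ×0.4742.
Applying the same ×0.4742: 1730.41 → 820.62.

821 px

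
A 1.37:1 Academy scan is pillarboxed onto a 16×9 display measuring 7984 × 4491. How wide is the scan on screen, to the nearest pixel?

Since 1.370 < 1.778, the scan is height-limited.
Content width = 4491 × 1.370 ≈ 6152.67 px.

6153 px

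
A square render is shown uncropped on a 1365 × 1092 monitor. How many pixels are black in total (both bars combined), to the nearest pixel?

square is narrower than 5:4, so it spans the full height.
That makes the image 1092.0000 px wide (1092 × 1/1).
Black = 1365 − 1092.0000 = 273.0000 px.
Bar area = 273.0000 × 1092 ≈ 298116 px.

298116 pixels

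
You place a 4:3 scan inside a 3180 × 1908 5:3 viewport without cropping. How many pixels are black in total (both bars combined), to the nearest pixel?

4:3 (1.333) < 5:3 (1.667), so the scan fills the height.
That makes the image 2544.0000 px wide (1908 × 4/3).
Black = 3180 − 2544.0000 = 636.0000 px.
Across the 1908-px span: 636.0000 × 1908 ≈ 1213488 px.

1213488 pixels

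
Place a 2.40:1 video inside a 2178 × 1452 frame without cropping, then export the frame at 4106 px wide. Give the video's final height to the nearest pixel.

At 2178×1452 the video is width-limited, so height = 2178 / 2.400 ≈ 907.50 px.
Scaling 2178 → 4106 is ×1.8852, so the height becomes 907.50 × 1.8852 ≈ 1710.83 px.

1711 px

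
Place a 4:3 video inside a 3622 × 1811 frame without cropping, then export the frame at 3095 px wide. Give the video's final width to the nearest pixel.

2063 px

At 3622×1811 the video is height-limited, so width = 1811 × 4/3 ≈ 2414.67 px.
Scaling 3622 → 3095 is ×0.8545, so the width becomes 2414.67 × 0.8545 ≈ 2063.33 px.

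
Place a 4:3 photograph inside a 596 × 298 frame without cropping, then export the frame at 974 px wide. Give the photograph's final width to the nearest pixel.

649 px

At 596×298 the photograph is height-limited, so width = 298 × 4/3 ≈ 397.33 px.
Resizing to 974 px wide multiplies everything by 1.6342: 397.33 → 649.33 px.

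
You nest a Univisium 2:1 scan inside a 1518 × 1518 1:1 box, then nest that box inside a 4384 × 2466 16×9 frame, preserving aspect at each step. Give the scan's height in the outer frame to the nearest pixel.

First fit — Univisium 2:1 into 1518×1518 spans the width: 1518.00 × 759.00.
1:1 in 4384×2466: fills the height, so the intermediate becomes 2466.00 × 2466.00 — a scale of ×1.6245.
Applying the same ×1.6245: 759.00 → 1233.00.

1233 px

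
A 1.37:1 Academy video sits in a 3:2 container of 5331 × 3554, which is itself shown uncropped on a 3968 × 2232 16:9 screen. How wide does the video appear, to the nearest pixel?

3058 px

First fit — 1.37:1 Academy into 5331×3554 spans the height: 4868.98 × 3554.00.
The 3:2 canvas is height-limited in 3968×2232, giving 3348.00 × 2232.00; scale factor 0.6280.
So the video's width is 4868.98 × 0.6280 ≈ 3057.84.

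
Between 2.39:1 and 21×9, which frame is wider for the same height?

2.39:1

2.39 and 21×9 = 2.333; 2.39 > 2.333.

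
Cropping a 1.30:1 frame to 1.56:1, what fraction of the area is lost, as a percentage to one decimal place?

1.56:1 is wider than 1.30:1, so the crop keeps the full width and trims the height.
Area ratio = (1.300)/(1.560) = 83.33%; the remaining 16.67% is cropped out.

16.7%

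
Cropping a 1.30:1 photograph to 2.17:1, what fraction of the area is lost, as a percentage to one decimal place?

40.1%

2.17:1 is wider than 1.30:1, so the crop keeps the full width and trims the height.
(1.300)/(2.170) ≈ 0.599 of the area survives, leaving 40.09% discarded.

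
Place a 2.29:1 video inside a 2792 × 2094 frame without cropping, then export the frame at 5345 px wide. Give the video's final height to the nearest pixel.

2334 px

In the 2792×2094 frame the video fills the width: height = 2792 / 2.290 ≈ 1219.21 px.
Scaling 2792 → 5345 is ×1.9144, so the height becomes 1219.21 × 1.9144 ≈ 2334.06 px.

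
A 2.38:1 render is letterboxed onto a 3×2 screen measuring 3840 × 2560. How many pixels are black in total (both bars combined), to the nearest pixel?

3634770 pixels

Since 2.380 > 1.500, the render is width-limited.
Content height = 3840 / 2.380 ≈ 1613.4454 px.
Black = 2560 − 1613.4454 = 946.5546 px.
That's 946.5546 × 3840 ≈ 3634770 black pixels.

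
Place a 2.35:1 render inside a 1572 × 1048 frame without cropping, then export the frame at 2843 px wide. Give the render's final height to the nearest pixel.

In the 1572×1048 frame the render fills the width: height = 1572 / 2.350 ≈ 668.94 px.
Resizing to 2843 px wide multiplies everything by 1.8085: 668.94 → 1209.79 px.

1210 px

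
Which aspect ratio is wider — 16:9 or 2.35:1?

2.35:1

16:9 = 1.778 and 2.35; 2.35 > 1.778.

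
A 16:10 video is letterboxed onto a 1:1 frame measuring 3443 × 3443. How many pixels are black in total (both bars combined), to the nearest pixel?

4445343 pixels

16:10 (1.600) > 1:1 (1.000), so the video fills the width.
That makes the image 2151.8750 px tall (3443 × 10/16).
3443 − 2151.8750 = 1291.1250 px of bars.
Bar area = 1291.1250 × 3443 ≈ 4445343 px.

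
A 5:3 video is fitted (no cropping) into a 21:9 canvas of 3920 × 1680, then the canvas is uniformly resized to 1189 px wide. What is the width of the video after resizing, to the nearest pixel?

At 3920×1680 the video is height-limited, so width = 1680 × 5/3 ≈ 2800.00 px.
Scaling 3920 → 1189 is ×0.3033, so the width becomes 2800.00 × 0.3033 ≈ 849.29 px.

849 px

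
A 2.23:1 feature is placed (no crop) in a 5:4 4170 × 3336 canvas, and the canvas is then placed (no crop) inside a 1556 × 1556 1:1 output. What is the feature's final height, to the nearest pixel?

2.23:1 in 4170×3336: fills the width, so the feature is 4170.00 × 1869.96.
5:4 in 1556×1556: fills the width, so the intermediate becomes 1556.00 × 1244.80 — a scale of ×0.3731.
Applying the same ×0.3731: 1869.96 → 697.76.

698 px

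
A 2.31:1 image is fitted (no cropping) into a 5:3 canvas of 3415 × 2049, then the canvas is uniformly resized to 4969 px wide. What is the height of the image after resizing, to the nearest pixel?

2151 px

At 3415×2049 the image is width-limited, so height = 3415 / 2.310 ≈ 1478.35 px.
The frame scales by 4969/3415 = 1.4551; 1478.35 × 1.4551 ≈ 2151.08 px.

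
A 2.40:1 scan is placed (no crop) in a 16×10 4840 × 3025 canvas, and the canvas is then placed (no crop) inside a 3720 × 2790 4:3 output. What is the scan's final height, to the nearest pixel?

1550 px

2.40:1 in 4840×3025: fills the width, so the scan is 4840.00 × 2016.67.
16×10 in 3720×2790: fills the width, so the intermediate becomes 3720.00 × 2325.00 — a scale of ×0.7686.
The scan scales with it: height 2016.67 × 0.7686 ≈ 1550.00.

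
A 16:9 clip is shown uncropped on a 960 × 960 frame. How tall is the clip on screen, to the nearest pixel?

540 px

16:9 (1.778) > square (1.000), so the clip fills the width.
That makes the image 540.00 px tall (960 × 9/16).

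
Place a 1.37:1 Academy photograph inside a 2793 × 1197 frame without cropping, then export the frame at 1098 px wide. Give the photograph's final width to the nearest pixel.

Fitted into 2793×1197, the photograph spans the height; its width is 1197 × 1.370 ≈ 1639.89 px.
Scaling 2793 → 1098 is ×0.3931, so the width becomes 1639.89 × 0.3931 ≈ 644.68 px.

645 px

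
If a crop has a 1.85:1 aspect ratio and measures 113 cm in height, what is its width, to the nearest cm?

209 cm

Width = 113 × 1.850 = 209.05.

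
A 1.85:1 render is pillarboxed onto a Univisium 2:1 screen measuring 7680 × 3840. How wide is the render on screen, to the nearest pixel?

7104 px

Since 1.850 < 2.000, the render is height-limited.
Content width = 3840 × 1.850 ≈ 7104.00 px.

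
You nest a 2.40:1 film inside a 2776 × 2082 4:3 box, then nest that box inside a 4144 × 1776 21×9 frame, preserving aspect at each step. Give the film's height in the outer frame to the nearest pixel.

987 px

First fit — 2.40:1 into 2776×2082 spans the width: 2776.00 × 1156.67.
4:3 in 4144×1776: fills the height, so the intermediate becomes 2368.00 × 1776.00 — a scale of ×0.8530.
Applying the same ×0.8530: 1156.67 → 986.67.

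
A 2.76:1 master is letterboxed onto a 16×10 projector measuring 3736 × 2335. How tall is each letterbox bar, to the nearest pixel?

491 px

2.76:1 (2.760) > 16×10 (1.600), so the master fills the width.
The master is 3736 / 2.760 ≈ 1353.62 px tall.
Black = 2335 − 1353.62 = 981.38 px, or 490.69 per bar.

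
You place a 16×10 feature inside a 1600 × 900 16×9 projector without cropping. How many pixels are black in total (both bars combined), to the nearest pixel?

16×10 is narrower than 16×9, so it spans the full height.
That makes the image 1440.0000 px wide (900 × 16/10).
Leftover width: 1600 − 1440.0000 = 160.0000 px.
That's 160.0000 × 900 ≈ 144000 black pixels.

144000 pixels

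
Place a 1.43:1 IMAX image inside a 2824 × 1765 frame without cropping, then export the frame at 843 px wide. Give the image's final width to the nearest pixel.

753 px

In the 2824×1765 frame the image fills the height: width = 1765 × 1.430 ≈ 2523.95 px.
Resizing to 843 px wide multiplies everything by 0.2985: 2523.95 → 753.43 px.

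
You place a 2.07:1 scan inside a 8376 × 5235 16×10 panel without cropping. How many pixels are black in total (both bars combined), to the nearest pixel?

9955908 pixels

Since 2.070 > 1.600, the scan is width-limited.
Content height = 8376 / 2.070 ≈ 4046.3768 px.
Black = 5235 − 4046.3768 = 1188.6232 px.
Across the 8376-px span: 1188.6232 × 8376 ≈ 9955908 px.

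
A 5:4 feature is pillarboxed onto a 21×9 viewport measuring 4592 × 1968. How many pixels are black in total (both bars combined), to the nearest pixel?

4195776 pixels

5:4 is narrower than 21×9, so it spans the full height.
That makes the image 2460.0000 px wide (1968 × 5/4).
4592 − 2460.0000 = 2132.0000 px of bars.
Across the 1968-px span: 2132.0000 × 1968 ≈ 4195776 px.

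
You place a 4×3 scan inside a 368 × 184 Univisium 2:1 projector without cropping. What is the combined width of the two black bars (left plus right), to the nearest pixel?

4×3 (1.333) < Univisium 2:1 (2.000), so the scan fills the height.
The scan is 184 × 4/3 ≈ 245.33 px wide.
368 − 245.33 = 122.67 px of bars.

123 px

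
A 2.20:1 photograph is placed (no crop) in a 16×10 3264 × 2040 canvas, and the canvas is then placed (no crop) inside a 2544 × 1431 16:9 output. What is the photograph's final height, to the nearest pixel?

1041 px

2.20:1 in 3264×2040: fills the width, so the photograph is 3264.00 × 1483.64.
Second fit — the 16×10 canvas into 2544×1431 spans the height: 2289.60 × 1431.00 (×0.7015 from 3264×2040).
The photograph scales with it: height 1483.64 × 0.7015 ≈ 1040.73.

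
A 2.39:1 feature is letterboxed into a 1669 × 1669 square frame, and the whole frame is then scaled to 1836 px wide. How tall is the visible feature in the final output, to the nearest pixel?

768 px

In the 1669×1669 frame the feature fills the width: height = 1669 / 2.390 ≈ 698.33 px.
The frame scales by 1836/1669 = 1.1001; 698.33 × 1.1001 ≈ 768.20 px.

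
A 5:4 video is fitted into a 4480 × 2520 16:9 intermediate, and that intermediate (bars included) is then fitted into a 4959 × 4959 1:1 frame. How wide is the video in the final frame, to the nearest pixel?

First fit — 5:4 into 4480×2520 spans the height: 3150.00 × 2520.00.
The 16:9 canvas is width-limited in 4959×4959, giving 4959.00 × 2789.44; scale factor 1.1069.
Applying the same ×1.1069: 3150.00 → 3486.80.

3487 px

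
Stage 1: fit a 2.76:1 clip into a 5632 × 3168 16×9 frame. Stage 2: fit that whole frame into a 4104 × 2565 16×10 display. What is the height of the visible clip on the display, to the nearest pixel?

2.76:1 in 5632×3168: fills the width, so the clip is 5632.00 × 2040.58.
The 16×9 canvas is width-limited in 4104×2565, giving 4104.00 × 2308.50; scale factor 0.7287.
So the clip's height is 2040.58 × 0.7287 ≈ 1486.96.

1487 px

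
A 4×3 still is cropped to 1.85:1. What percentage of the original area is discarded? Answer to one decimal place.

1.85:1 is wider than 4×3, so the crop keeps the full width and trims the height.
Fraction kept = (1.333)/(1.850) ≈ 72.07%, so 27.93% is lost.

27.9%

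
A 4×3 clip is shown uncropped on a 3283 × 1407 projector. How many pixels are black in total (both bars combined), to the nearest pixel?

4×3 is narrower than 21×9, so it spans the full height.
That makes the image 1876.0000 px wide (1407 × 4/3).
3283 − 1876.0000 = 1407.0000 px of bars.
Bar area = 1407.0000 × 1407 ≈ 1979649 px.

1979649 pixels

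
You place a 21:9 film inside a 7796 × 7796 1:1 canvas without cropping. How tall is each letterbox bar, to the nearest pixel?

21:9 (2.333) > 1:1 (1.000), so the film fills the width.
Content height = 7796 × 9/21 ≈ 3341.14 px.
Leftover height: 7796 − 3341.14 = 4454.86 px → 2227.43 each side.

2227 px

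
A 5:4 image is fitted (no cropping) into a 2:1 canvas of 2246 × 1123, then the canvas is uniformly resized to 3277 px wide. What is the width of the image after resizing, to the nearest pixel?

2048 px

In the 2246×1123 frame the image fills the height: width = 1123 × 5/4 ≈ 1403.75 px.
Scaling 2246 → 3277 is ×1.4590, so the width becomes 1403.75 × 1.4590 ≈ 2048.12 px.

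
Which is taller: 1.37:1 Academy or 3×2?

1.37 and 3×2 = 1.5; 1.5 > 1.37. The smaller width-to-height ratio is the taller frame.

1.37:1 Academy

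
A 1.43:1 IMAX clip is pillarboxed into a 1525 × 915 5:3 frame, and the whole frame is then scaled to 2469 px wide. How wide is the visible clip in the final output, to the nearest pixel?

At 1525×915 the clip is height-limited, so width = 915 × 1.430 ≈ 1308.45 px.
The frame scales by 2469/1525 = 1.6190; 1308.45 × 1.6190 ≈ 2118.40 px.

2118 px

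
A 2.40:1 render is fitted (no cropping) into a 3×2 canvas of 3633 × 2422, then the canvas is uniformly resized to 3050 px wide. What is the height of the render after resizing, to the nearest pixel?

Fitted into 3633×2422, the render spans the width; its height is 3633 / 2.400 ≈ 1513.75 px.
Resizing to 3050 px wide multiplies everything by 0.8395: 1513.75 → 1270.83 px.

1271 px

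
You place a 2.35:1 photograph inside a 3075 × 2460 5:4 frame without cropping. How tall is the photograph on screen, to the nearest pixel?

Since 2.350 > 1.250, the photograph is width-limited.
The photograph is 3075 / 2.350 ≈ 1308.51 px tall.

1309 px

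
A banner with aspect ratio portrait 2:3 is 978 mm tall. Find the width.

Width = 978 / 3 × 2 = 652.

652 mm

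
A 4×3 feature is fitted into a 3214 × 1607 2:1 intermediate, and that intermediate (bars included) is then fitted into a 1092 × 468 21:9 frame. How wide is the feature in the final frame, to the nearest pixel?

624 px

First fit — 4×3 into 3214×1607 spans the height: 2142.67 × 1607.00.
The 2:1 canvas is height-limited in 1092×468, giving 936.00 × 468.00; scale factor 0.2912.
The feature scales with it: width 2142.67 × 0.2912 ≈ 624.00.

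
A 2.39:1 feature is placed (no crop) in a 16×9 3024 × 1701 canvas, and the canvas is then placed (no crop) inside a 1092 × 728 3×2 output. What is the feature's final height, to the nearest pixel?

First fit — 2.39:1 into 3024×1701 spans the width: 3024.00 × 1265.27.
The 16×9 canvas is width-limited in 1092×728, giving 1092.00 × 614.25; scale factor 0.3611.
So the feature's height is 1265.27 × 0.3611 ≈ 456.90.

457 px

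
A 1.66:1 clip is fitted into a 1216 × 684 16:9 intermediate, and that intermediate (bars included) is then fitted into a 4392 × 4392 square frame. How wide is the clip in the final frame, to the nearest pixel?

4101 px

First fit — 1.66:1 into 1216×684 spans the height: 1135.44 × 684.00.
The 16:9 canvas is width-limited in 4392×4392, giving 4392.00 × 2470.50; scale factor 3.6118.
So the clip's width is 1135.44 × 3.6118 ≈ 4101.03.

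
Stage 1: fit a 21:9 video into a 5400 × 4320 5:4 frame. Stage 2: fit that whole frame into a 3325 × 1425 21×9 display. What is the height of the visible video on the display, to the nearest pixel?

First fit — 21:9 into 5400×4320 spans the width: 5400.00 × 2314.29.
The 5:4 canvas is height-limited in 3325×1425, giving 1781.25 × 1425.00; scale factor 0.3299.
So the video's height is 2314.29 × 0.3299 ≈ 763.39.

763 px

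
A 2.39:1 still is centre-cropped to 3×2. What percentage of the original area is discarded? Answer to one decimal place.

3×2 is narrower than 2.39:1, so the crop keeps the full height and trims the width.
Area ratio = (1.500)/(2.390) = 62.76%; the remaining 37.24% is cropped out.

37.2%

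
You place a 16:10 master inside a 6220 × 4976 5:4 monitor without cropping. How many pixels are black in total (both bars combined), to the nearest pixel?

6770470 pixels

16:10 (1.600) > 5:4 (1.250), so the master fills the width.
That makes the image 3887.5000 px tall (6220 × 10/16).
Black = 4976 − 3887.5000 = 1088.5000 px.
Bar area = 1088.5000 × 6220 ≈ 6770470 px.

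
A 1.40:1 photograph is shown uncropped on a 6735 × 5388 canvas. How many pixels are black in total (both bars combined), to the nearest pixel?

1.40:1 is wider than 5:4, so it spans the full width.
Content height = 6735 / 1.400 ≈ 4810.7143 px.
5388 − 4810.7143 = 577.2857 px of bars.
That's 577.2857 × 6735 ≈ 3888019 black pixels.

3888019 pixels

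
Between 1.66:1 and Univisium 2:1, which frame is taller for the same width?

1.66:1

1.66 and Univisium 2:1 = 2; 2 > 1.66. The smaller width-to-height ratio is the taller frame.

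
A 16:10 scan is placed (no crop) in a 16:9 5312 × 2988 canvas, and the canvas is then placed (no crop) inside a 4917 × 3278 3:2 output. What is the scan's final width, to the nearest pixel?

4425 px

16:10 in 5312×2988: fills the height, so the scan is 4780.80 × 2988.00.
The 16:9 canvas is width-limited in 4917×3278, giving 4917.00 × 2765.81; scale factor 0.9256.
So the scan's width is 4780.80 × 0.9256 ≈ 4425.30.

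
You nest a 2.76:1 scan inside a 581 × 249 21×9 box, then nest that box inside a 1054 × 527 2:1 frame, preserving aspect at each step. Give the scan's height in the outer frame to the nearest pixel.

Inside the 581×249 canvas the scan is width-limited at 581.00 × 210.51.
21×9 in 1054×527: fills the width, so the intermediate becomes 1054.00 × 451.71 — a scale of ×1.8141.
So the scan's height is 210.51 × 1.8141 ≈ 381.88.

382 px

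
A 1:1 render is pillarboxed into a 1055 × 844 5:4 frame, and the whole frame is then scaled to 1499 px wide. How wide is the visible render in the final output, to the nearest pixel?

1199 px

Fitted into 1055×844, the render spans the height; its width is 844 × 1/1 ≈ 844.00 px.
The frame scales by 1499/1055 = 1.4209; 844.00 × 1.4209 ≈ 1199.20 px.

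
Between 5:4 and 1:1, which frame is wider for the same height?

5:4 = 1.25 and 1; 1.25 > 1.

5:4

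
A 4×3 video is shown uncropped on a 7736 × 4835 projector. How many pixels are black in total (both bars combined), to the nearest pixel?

Since 1.333 < 1.600, the video is height-limited.
The video is 4835 × 4/3 ≈ 6446.6667 px wide.
7736 − 6446.6667 = 1289.3333 px of bars.
That's 1289.3333 × 4835 ≈ 6233927 black pixels.

6233927 pixels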